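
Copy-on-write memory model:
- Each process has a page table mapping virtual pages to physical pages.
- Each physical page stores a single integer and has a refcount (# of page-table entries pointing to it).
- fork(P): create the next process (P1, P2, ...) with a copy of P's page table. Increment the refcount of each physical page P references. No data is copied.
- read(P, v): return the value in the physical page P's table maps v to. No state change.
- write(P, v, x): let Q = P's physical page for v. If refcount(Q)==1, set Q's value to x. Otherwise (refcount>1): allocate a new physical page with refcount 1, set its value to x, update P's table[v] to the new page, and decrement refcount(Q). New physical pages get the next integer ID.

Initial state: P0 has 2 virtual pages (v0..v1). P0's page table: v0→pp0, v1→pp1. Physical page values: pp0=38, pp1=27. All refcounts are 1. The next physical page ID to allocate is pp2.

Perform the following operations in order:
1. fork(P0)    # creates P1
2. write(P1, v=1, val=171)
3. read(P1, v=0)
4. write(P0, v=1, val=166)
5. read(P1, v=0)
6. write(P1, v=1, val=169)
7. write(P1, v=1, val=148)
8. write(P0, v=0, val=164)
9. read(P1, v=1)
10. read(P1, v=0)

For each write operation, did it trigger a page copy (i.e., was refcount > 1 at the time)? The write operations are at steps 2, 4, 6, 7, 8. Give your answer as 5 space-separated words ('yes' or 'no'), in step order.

Op 1: fork(P0) -> P1. 2 ppages; refcounts: pp0:2 pp1:2
Op 2: write(P1, v1, 171). refcount(pp1)=2>1 -> COPY to pp2. 3 ppages; refcounts: pp0:2 pp1:1 pp2:1
Op 3: read(P1, v0) -> 38. No state change.
Op 4: write(P0, v1, 166). refcount(pp1)=1 -> write in place. 3 ppages; refcounts: pp0:2 pp1:1 pp2:1
Op 5: read(P1, v0) -> 38. No state change.
Op 6: write(P1, v1, 169). refcount(pp2)=1 -> write in place. 3 ppages; refcounts: pp0:2 pp1:1 pp2:1
Op 7: write(P1, v1, 148). refcount(pp2)=1 -> write in place. 3 ppages; refcounts: pp0:2 pp1:1 pp2:1
Op 8: write(P0, v0, 164). refcount(pp0)=2>1 -> COPY to pp3. 4 ppages; refcounts: pp0:1 pp1:1 pp2:1 pp3:1
Op 9: read(P1, v1) -> 148. No state change.
Op 10: read(P1, v0) -> 38. No state change.

yes no no no yes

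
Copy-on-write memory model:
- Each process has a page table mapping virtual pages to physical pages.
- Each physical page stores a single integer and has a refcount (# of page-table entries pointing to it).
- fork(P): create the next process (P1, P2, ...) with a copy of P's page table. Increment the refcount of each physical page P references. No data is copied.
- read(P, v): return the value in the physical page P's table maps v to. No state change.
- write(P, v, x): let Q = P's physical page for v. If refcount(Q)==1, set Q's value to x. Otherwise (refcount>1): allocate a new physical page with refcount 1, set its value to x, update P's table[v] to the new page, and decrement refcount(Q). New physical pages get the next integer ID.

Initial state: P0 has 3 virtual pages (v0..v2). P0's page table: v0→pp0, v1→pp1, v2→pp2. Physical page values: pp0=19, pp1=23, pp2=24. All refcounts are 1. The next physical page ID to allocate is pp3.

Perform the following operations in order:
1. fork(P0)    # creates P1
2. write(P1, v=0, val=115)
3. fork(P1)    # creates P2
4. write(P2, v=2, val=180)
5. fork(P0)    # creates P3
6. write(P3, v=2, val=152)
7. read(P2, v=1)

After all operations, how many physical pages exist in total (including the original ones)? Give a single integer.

Op 1: fork(P0) -> P1. 3 ppages; refcounts: pp0:2 pp1:2 pp2:2
Op 2: write(P1, v0, 115). refcount(pp0)=2>1 -> COPY to pp3. 4 ppages; refcounts: pp0:1 pp1:2 pp2:2 pp3:1
Op 3: fork(P1) -> P2. 4 ppages; refcounts: pp0:1 pp1:3 pp2:3 pp3:2
Op 4: write(P2, v2, 180). refcount(pp2)=3>1 -> COPY to pp4. 5 ppages; refcounts: pp0:1 pp1:3 pp2:2 pp3:2 pp4:1
Op 5: fork(P0) -> P3. 5 ppages; refcounts: pp0:2 pp1:4 pp2:3 pp3:2 pp4:1
Op 6: write(P3, v2, 152). refcount(pp2)=3>1 -> COPY to pp5. 6 ppages; refcounts: pp0:2 pp1:4 pp2:2 pp3:2 pp4:1 pp5:1
Op 7: read(P2, v1) -> 23. No state change.

Answer: 6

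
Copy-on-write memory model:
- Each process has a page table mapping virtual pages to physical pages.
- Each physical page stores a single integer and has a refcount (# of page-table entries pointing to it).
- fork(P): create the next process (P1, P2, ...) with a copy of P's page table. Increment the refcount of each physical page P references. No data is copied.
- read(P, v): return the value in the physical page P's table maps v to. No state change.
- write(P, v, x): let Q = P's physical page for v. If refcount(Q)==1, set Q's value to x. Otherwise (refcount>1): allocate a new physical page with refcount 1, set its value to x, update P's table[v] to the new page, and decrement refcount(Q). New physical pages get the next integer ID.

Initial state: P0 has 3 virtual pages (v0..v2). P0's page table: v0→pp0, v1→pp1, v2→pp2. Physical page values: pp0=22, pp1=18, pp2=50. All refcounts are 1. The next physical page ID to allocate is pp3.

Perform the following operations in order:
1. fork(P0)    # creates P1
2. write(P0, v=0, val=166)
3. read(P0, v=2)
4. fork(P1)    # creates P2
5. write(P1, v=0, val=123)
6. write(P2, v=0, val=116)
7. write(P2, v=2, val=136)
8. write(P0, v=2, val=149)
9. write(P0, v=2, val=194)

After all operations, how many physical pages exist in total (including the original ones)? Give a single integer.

Answer: 7

Derivation:
Op 1: fork(P0) -> P1. 3 ppages; refcounts: pp0:2 pp1:2 pp2:2
Op 2: write(P0, v0, 166). refcount(pp0)=2>1 -> COPY to pp3. 4 ppages; refcounts: pp0:1 pp1:2 pp2:2 pp3:1
Op 3: read(P0, v2) -> 50. No state change.
Op 4: fork(P1) -> P2. 4 ppages; refcounts: pp0:2 pp1:3 pp2:3 pp3:1
Op 5: write(P1, v0, 123). refcount(pp0)=2>1 -> COPY to pp4. 5 ppages; refcounts: pp0:1 pp1:3 pp2:3 pp3:1 pp4:1
Op 6: write(P2, v0, 116). refcount(pp0)=1 -> write in place. 5 ppages; refcounts: pp0:1 pp1:3 pp2:3 pp3:1 pp4:1
Op 7: write(P2, v2, 136). refcount(pp2)=3>1 -> COPY to pp5. 6 ppages; refcounts: pp0:1 pp1:3 pp2:2 pp3:1 pp4:1 pp5:1
Op 8: write(P0, v2, 149). refcount(pp2)=2>1 -> COPY to pp6. 7 ppages; refcounts: pp0:1 pp1:3 pp2:1 pp3:1 pp4:1 pp5:1 pp6:1
Op 9: write(P0, v2, 194). refcount(pp6)=1 -> write in place. 7 ppages; refcounts: pp0:1 pp1:3 pp2:1 pp3:1 pp4:1 pp5:1 pp6:1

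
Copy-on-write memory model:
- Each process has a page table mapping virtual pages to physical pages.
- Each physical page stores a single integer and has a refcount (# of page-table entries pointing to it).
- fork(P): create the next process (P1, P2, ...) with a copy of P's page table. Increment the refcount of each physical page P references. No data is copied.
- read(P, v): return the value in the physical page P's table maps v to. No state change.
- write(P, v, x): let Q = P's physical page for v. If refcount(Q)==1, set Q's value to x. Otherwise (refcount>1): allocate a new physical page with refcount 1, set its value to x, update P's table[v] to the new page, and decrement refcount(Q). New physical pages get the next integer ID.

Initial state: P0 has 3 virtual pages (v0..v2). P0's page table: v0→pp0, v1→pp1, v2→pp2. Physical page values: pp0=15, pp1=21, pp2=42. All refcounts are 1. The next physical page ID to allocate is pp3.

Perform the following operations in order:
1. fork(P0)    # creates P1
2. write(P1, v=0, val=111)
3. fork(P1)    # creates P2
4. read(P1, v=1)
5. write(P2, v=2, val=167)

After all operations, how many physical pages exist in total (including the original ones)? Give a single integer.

Answer: 5

Derivation:
Op 1: fork(P0) -> P1. 3 ppages; refcounts: pp0:2 pp1:2 pp2:2
Op 2: write(P1, v0, 111). refcount(pp0)=2>1 -> COPY to pp3. 4 ppages; refcounts: pp0:1 pp1:2 pp2:2 pp3:1
Op 3: fork(P1) -> P2. 4 ppages; refcounts: pp0:1 pp1:3 pp2:3 pp3:2
Op 4: read(P1, v1) -> 21. No state change.
Op 5: write(P2, v2, 167). refcount(pp2)=3>1 -> COPY to pp4. 5 ppages; refcounts: pp0:1 pp1:3 pp2:2 pp3:2 pp4:1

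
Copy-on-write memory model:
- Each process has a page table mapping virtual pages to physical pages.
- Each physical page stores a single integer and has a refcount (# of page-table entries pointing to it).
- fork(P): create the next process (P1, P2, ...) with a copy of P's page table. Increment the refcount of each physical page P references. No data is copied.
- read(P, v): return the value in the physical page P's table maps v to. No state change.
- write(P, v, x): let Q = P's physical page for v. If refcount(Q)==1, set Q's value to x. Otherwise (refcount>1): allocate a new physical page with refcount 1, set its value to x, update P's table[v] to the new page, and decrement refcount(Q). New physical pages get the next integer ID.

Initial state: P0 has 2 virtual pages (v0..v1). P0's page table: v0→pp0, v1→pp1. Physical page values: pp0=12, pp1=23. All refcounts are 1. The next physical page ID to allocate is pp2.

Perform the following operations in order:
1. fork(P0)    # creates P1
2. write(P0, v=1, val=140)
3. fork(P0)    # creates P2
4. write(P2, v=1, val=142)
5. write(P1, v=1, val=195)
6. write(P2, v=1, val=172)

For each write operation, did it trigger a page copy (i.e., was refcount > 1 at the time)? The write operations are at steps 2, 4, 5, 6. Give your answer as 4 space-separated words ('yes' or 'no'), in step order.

Op 1: fork(P0) -> P1. 2 ppages; refcounts: pp0:2 pp1:2
Op 2: write(P0, v1, 140). refcount(pp1)=2>1 -> COPY to pp2. 3 ppages; refcounts: pp0:2 pp1:1 pp2:1
Op 3: fork(P0) -> P2. 3 ppages; refcounts: pp0:3 pp1:1 pp2:2
Op 4: write(P2, v1, 142). refcount(pp2)=2>1 -> COPY to pp3. 4 ppages; refcounts: pp0:3 pp1:1 pp2:1 pp3:1
Op 5: write(P1, v1, 195). refcount(pp1)=1 -> write in place. 4 ppages; refcounts: pp0:3 pp1:1 pp2:1 pp3:1
Op 6: write(P2, v1, 172). refcount(pp3)=1 -> write in place. 4 ppages; refcounts: pp0:3 pp1:1 pp2:1 pp3:1

yes yes no no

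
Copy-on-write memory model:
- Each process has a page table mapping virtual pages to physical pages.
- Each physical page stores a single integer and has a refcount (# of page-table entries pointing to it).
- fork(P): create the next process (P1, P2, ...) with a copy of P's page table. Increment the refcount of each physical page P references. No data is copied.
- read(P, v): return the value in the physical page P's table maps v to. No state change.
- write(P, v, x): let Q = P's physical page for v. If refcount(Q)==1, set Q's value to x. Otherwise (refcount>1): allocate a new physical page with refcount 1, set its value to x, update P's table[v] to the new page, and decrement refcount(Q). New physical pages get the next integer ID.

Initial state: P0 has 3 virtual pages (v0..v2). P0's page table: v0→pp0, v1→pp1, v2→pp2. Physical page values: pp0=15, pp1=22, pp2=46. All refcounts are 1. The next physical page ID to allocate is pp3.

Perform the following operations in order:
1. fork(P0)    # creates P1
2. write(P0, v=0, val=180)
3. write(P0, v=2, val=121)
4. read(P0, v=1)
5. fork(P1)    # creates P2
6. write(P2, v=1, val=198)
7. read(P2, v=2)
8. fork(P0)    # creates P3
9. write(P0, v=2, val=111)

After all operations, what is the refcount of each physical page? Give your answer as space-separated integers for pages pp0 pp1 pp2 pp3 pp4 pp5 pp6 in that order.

Op 1: fork(P0) -> P1. 3 ppages; refcounts: pp0:2 pp1:2 pp2:2
Op 2: write(P0, v0, 180). refcount(pp0)=2>1 -> COPY to pp3. 4 ppages; refcounts: pp0:1 pp1:2 pp2:2 pp3:1
Op 3: write(P0, v2, 121). refcount(pp2)=2>1 -> COPY to pp4. 5 ppages; refcounts: pp0:1 pp1:2 pp2:1 pp3:1 pp4:1
Op 4: read(P0, v1) -> 22. No state change.
Op 5: fork(P1) -> P2. 5 ppages; refcounts: pp0:2 pp1:3 pp2:2 pp3:1 pp4:1
Op 6: write(P2, v1, 198). refcount(pp1)=3>1 -> COPY to pp5. 6 ppages; refcounts: pp0:2 pp1:2 pp2:2 pp3:1 pp4:1 pp5:1
Op 7: read(P2, v2) -> 46. No state change.
Op 8: fork(P0) -> P3. 6 ppages; refcounts: pp0:2 pp1:3 pp2:2 pp3:2 pp4:2 pp5:1
Op 9: write(P0, v2, 111). refcount(pp4)=2>1 -> COPY to pp6. 7 ppages; refcounts: pp0:2 pp1:3 pp2:2 pp3:2 pp4:1 pp5:1 pp6:1

Answer: 2 3 2 2 1 1 1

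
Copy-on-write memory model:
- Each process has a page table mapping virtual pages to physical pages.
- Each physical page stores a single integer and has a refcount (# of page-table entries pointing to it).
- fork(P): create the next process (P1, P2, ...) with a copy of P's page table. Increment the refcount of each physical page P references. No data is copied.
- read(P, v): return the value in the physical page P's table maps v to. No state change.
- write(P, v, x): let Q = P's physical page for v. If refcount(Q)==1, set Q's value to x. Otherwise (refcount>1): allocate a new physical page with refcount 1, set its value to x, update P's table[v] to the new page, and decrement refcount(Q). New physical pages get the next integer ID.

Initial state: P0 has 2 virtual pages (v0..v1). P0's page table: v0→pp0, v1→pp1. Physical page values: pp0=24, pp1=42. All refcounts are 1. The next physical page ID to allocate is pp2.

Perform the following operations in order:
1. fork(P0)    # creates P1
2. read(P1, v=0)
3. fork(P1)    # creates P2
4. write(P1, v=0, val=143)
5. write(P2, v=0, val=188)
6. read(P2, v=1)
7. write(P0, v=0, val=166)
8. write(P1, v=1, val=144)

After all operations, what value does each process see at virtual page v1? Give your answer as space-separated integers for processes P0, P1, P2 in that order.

Answer: 42 144 42

Derivation:
Op 1: fork(P0) -> P1. 2 ppages; refcounts: pp0:2 pp1:2
Op 2: read(P1, v0) -> 24. No state change.
Op 3: fork(P1) -> P2. 2 ppages; refcounts: pp0:3 pp1:3
Op 4: write(P1, v0, 143). refcount(pp0)=3>1 -> COPY to pp2. 3 ppages; refcounts: pp0:2 pp1:3 pp2:1
Op 5: write(P2, v0, 188). refcount(pp0)=2>1 -> COPY to pp3. 4 ppages; refcounts: pp0:1 pp1:3 pp2:1 pp3:1
Op 6: read(P2, v1) -> 42. No state change.
Op 7: write(P0, v0, 166). refcount(pp0)=1 -> write in place. 4 ppages; refcounts: pp0:1 pp1:3 pp2:1 pp3:1
Op 8: write(P1, v1, 144). refcount(pp1)=3>1 -> COPY to pp4. 5 ppages; refcounts: pp0:1 pp1:2 pp2:1 pp3:1 pp4:1
P0: v1 -> pp1 = 42
P1: v1 -> pp4 = 144
P2: v1 -> pp1 = 42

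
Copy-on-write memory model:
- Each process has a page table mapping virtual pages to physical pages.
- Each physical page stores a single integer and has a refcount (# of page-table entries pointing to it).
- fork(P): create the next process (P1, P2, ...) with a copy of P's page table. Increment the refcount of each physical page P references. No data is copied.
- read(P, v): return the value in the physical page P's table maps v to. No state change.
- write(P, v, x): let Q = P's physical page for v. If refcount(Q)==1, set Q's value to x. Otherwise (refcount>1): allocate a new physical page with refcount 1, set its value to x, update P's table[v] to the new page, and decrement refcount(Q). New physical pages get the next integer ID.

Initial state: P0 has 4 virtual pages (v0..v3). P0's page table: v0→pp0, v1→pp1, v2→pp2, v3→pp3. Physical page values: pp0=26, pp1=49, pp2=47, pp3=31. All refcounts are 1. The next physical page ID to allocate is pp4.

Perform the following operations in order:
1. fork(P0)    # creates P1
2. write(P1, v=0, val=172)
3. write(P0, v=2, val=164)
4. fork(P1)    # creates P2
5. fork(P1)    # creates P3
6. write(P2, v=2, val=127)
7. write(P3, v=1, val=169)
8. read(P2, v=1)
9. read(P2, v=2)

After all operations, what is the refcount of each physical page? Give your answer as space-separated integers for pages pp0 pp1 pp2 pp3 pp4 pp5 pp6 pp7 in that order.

Op 1: fork(P0) -> P1. 4 ppages; refcounts: pp0:2 pp1:2 pp2:2 pp3:2
Op 2: write(P1, v0, 172). refcount(pp0)=2>1 -> COPY to pp4. 5 ppages; refcounts: pp0:1 pp1:2 pp2:2 pp3:2 pp4:1
Op 3: write(P0, v2, 164). refcount(pp2)=2>1 -> COPY to pp5. 6 ppages; refcounts: pp0:1 pp1:2 pp2:1 pp3:2 pp4:1 pp5:1
Op 4: fork(P1) -> P2. 6 ppages; refcounts: pp0:1 pp1:3 pp2:2 pp3:3 pp4:2 pp5:1
Op 5: fork(P1) -> P3. 6 ppages; refcounts: pp0:1 pp1:4 pp2:3 pp3:4 pp4:3 pp5:1
Op 6: write(P2, v2, 127). refcount(pp2)=3>1 -> COPY to pp6. 7 ppages; refcounts: pp0:1 pp1:4 pp2:2 pp3:4 pp4:3 pp5:1 pp6:1
Op 7: write(P3, v1, 169). refcount(pp1)=4>1 -> COPY to pp7. 8 ppages; refcounts: pp0:1 pp1:3 pp2:2 pp3:4 pp4:3 pp5:1 pp6:1 pp7:1
Op 8: read(P2, v1) -> 49. No state change.
Op 9: read(P2, v2) -> 127. No state change.

Answer: 1 3 2 4 3 1 1 1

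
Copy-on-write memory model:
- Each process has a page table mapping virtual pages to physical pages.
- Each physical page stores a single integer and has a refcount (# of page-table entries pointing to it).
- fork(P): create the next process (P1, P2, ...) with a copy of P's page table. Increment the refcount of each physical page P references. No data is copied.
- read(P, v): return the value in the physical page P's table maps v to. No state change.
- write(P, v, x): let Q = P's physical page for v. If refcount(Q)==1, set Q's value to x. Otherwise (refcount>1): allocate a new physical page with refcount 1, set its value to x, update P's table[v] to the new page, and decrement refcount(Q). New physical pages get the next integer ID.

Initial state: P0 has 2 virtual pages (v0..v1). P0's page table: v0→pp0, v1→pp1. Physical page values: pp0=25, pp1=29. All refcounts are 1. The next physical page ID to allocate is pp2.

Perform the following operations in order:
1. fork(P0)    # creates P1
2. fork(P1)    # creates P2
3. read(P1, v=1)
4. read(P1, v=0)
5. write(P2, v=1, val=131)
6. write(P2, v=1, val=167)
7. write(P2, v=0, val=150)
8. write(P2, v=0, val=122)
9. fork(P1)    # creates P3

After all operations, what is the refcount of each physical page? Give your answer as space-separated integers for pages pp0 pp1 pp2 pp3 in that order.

Op 1: fork(P0) -> P1. 2 ppages; refcounts: pp0:2 pp1:2
Op 2: fork(P1) -> P2. 2 ppages; refcounts: pp0:3 pp1:3
Op 3: read(P1, v1) -> 29. No state change.
Op 4: read(P1, v0) -> 25. No state change.
Op 5: write(P2, v1, 131). refcount(pp1)=3>1 -> COPY to pp2. 3 ppages; refcounts: pp0:3 pp1:2 pp2:1
Op 6: write(P2, v1, 167). refcount(pp2)=1 -> write in place. 3 ppages; refcounts: pp0:3 pp1:2 pp2:1
Op 7: write(P2, v0, 150). refcount(pp0)=3>1 -> COPY to pp3. 4 ppages; refcounts: pp0:2 pp1:2 pp2:1 pp3:1
Op 8: write(P2, v0, 122). refcount(pp3)=1 -> write in place. 4 ppages; refcounts: pp0:2 pp1:2 pp2:1 pp3:1
Op 9: fork(P1) -> P3. 4 ppages; refcounts: pp0:3 pp1:3 pp2:1 pp3:1

Answer: 3 3 1 1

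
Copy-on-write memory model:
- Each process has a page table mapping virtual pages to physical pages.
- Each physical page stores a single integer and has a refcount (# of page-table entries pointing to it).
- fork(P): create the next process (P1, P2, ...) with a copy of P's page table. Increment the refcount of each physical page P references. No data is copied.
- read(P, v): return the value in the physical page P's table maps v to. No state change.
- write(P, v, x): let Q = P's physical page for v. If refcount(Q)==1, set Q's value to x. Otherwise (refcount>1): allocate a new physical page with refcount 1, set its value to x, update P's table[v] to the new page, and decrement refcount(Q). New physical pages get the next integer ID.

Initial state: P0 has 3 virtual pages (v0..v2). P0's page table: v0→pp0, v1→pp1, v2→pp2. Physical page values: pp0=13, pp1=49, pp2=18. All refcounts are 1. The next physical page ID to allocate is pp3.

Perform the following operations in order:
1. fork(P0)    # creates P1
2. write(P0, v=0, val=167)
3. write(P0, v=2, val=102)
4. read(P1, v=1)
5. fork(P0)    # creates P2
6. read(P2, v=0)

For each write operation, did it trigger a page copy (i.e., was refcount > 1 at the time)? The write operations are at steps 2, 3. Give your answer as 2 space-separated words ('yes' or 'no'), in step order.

Op 1: fork(P0) -> P1. 3 ppages; refcounts: pp0:2 pp1:2 pp2:2
Op 2: write(P0, v0, 167). refcount(pp0)=2>1 -> COPY to pp3. 4 ppages; refcounts: pp0:1 pp1:2 pp2:2 pp3:1
Op 3: write(P0, v2, 102). refcount(pp2)=2>1 -> COPY to pp4. 5 ppages; refcounts: pp0:1 pp1:2 pp2:1 pp3:1 pp4:1
Op 4: read(P1, v1) -> 49. No state change.
Op 5: fork(P0) -> P2. 5 ppages; refcounts: pp0:1 pp1:3 pp2:1 pp3:2 pp4:2
Op 6: read(P2, v0) -> 167. No state change.

yes yes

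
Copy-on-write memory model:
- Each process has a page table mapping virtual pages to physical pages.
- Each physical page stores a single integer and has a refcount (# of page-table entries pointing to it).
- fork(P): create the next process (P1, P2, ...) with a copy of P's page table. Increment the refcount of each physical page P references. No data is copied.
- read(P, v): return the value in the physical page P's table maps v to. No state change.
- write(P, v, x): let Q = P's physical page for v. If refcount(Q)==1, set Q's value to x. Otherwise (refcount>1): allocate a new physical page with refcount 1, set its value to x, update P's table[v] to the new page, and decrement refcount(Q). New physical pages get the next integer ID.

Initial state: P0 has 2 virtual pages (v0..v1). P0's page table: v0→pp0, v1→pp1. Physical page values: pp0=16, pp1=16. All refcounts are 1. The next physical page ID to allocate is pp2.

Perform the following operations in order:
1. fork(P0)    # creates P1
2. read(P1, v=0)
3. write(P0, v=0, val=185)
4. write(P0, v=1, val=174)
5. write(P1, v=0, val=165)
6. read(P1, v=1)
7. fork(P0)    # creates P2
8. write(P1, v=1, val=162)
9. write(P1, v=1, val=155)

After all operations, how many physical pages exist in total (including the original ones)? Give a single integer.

Answer: 4

Derivation:
Op 1: fork(P0) -> P1. 2 ppages; refcounts: pp0:2 pp1:2
Op 2: read(P1, v0) -> 16. No state change.
Op 3: write(P0, v0, 185). refcount(pp0)=2>1 -> COPY to pp2. 3 ppages; refcounts: pp0:1 pp1:2 pp2:1
Op 4: write(P0, v1, 174). refcount(pp1)=2>1 -> COPY to pp3. 4 ppages; refcounts: pp0:1 pp1:1 pp2:1 pp3:1
Op 5: write(P1, v0, 165). refcount(pp0)=1 -> write in place. 4 ppages; refcounts: pp0:1 pp1:1 pp2:1 pp3:1
Op 6: read(P1, v1) -> 16. No state change.
Op 7: fork(P0) -> P2. 4 ppages; refcounts: pp0:1 pp1:1 pp2:2 pp3:2
Op 8: write(P1, v1, 162). refcount(pp1)=1 -> write in place. 4 ppages; refcounts: pp0:1 pp1:1 pp2:2 pp3:2
Op 9: write(P1, v1, 155). refcount(pp1)=1 -> write in place. 4 ppages; refcounts: pp0:1 pp1:1 pp2:2 pp3:2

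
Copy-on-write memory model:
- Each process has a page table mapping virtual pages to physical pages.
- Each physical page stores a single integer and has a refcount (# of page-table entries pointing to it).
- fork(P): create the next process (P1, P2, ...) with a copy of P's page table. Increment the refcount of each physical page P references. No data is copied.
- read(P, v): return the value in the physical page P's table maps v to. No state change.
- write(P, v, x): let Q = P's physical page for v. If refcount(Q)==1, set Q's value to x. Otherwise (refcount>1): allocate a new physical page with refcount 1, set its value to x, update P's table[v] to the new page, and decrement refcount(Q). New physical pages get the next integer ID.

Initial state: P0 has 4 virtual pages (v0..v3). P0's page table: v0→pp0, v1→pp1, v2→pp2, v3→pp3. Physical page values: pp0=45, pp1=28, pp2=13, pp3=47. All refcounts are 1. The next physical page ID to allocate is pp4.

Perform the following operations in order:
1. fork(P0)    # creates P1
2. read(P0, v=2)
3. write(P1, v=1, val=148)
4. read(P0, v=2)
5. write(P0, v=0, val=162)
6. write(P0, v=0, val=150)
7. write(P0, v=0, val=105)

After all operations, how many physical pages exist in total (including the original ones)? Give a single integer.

Op 1: fork(P0) -> P1. 4 ppages; refcounts: pp0:2 pp1:2 pp2:2 pp3:2
Op 2: read(P0, v2) -> 13. No state change.
Op 3: write(P1, v1, 148). refcount(pp1)=2>1 -> COPY to pp4. 5 ppages; refcounts: pp0:2 pp1:1 pp2:2 pp3:2 pp4:1
Op 4: read(P0, v2) -> 13. No state change.
Op 5: write(P0, v0, 162). refcount(pp0)=2>1 -> COPY to pp5. 6 ppages; refcounts: pp0:1 pp1:1 pp2:2 pp3:2 pp4:1 pp5:1
Op 6: write(P0, v0, 150). refcount(pp5)=1 -> write in place. 6 ppages; refcounts: pp0:1 pp1:1 pp2:2 pp3:2 pp4:1 pp5:1
Op 7: write(P0, v0, 105). refcount(pp5)=1 -> write in place. 6 ppages; refcounts: pp0:1 pp1:1 pp2:2 pp3:2 pp4:1 pp5:1

Answer: 6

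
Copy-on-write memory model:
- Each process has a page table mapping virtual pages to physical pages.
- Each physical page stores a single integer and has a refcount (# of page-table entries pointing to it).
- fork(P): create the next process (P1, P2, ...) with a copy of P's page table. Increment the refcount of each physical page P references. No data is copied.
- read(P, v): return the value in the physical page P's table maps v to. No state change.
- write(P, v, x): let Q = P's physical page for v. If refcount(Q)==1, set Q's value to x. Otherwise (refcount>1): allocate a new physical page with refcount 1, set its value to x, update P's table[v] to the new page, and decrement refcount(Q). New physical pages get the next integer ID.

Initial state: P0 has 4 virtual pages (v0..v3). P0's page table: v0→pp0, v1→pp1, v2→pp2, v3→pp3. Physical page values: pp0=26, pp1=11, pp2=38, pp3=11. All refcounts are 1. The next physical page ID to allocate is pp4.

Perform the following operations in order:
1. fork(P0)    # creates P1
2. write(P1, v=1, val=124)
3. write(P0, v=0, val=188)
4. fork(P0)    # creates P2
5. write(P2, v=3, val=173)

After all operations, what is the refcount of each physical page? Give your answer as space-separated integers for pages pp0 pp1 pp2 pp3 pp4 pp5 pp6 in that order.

Answer: 1 2 3 2 1 2 1

Derivation:
Op 1: fork(P0) -> P1. 4 ppages; refcounts: pp0:2 pp1:2 pp2:2 pp3:2
Op 2: write(P1, v1, 124). refcount(pp1)=2>1 -> COPY to pp4. 5 ppages; refcounts: pp0:2 pp1:1 pp2:2 pp3:2 pp4:1
Op 3: write(P0, v0, 188). refcount(pp0)=2>1 -> COPY to pp5. 6 ppages; refcounts: pp0:1 pp1:1 pp2:2 pp3:2 pp4:1 pp5:1
Op 4: fork(P0) -> P2. 6 ppages; refcounts: pp0:1 pp1:2 pp2:3 pp3:3 pp4:1 pp5:2
Op 5: write(P2, v3, 173). refcount(pp3)=3>1 -> COPY to pp6. 7 ppages; refcounts: pp0:1 pp1:2 pp2:3 pp3:2 pp4:1 pp5:2 pp6:1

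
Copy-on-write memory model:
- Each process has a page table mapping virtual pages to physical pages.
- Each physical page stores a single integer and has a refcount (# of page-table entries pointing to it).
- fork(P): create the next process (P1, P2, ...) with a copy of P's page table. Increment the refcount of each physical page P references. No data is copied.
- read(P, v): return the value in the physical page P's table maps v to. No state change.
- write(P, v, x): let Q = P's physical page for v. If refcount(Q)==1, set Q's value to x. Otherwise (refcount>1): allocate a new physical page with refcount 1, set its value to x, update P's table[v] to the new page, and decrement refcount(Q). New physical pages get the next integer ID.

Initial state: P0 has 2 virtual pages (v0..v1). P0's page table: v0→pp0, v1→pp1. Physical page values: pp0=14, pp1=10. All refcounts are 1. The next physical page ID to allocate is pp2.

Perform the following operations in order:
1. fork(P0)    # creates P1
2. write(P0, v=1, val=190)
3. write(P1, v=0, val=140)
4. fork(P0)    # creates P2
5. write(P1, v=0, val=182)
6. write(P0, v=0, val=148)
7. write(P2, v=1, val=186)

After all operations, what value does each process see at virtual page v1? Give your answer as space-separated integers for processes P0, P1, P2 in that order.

Answer: 190 10 186

Derivation:
Op 1: fork(P0) -> P1. 2 ppages; refcounts: pp0:2 pp1:2
Op 2: write(P0, v1, 190). refcount(pp1)=2>1 -> COPY to pp2. 3 ppages; refcounts: pp0:2 pp1:1 pp2:1
Op 3: write(P1, v0, 140). refcount(pp0)=2>1 -> COPY to pp3. 4 ppages; refcounts: pp0:1 pp1:1 pp2:1 pp3:1
Op 4: fork(P0) -> P2. 4 ppages; refcounts: pp0:2 pp1:1 pp2:2 pp3:1
Op 5: write(P1, v0, 182). refcount(pp3)=1 -> write in place. 4 ppages; refcounts: pp0:2 pp1:1 pp2:2 pp3:1
Op 6: write(P0, v0, 148). refcount(pp0)=2>1 -> COPY to pp4. 5 ppages; refcounts: pp0:1 pp1:1 pp2:2 pp3:1 pp4:1
Op 7: write(P2, v1, 186). refcount(pp2)=2>1 -> COPY to pp5. 6 ppages; refcounts: pp0:1 pp1:1 pp2:1 pp3:1 pp4:1 pp5:1
P0: v1 -> pp2 = 190
P1: v1 -> pp1 = 10
P2: v1 -> pp5 = 186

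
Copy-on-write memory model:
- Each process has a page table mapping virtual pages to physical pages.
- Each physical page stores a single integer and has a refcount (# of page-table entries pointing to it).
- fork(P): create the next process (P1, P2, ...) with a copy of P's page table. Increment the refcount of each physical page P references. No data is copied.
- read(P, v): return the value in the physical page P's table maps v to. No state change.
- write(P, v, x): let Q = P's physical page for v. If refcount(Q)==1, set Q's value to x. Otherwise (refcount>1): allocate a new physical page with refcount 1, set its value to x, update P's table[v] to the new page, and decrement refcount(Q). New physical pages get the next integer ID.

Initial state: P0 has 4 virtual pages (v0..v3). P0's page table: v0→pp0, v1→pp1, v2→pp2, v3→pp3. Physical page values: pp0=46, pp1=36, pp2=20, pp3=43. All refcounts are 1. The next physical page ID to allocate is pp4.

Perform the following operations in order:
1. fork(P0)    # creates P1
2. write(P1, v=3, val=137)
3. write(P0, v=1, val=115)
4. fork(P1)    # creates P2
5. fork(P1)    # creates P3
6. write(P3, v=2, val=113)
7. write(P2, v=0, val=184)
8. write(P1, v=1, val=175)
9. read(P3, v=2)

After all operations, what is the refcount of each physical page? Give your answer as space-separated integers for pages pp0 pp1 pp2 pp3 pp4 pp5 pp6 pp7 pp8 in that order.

Op 1: fork(P0) -> P1. 4 ppages; refcounts: pp0:2 pp1:2 pp2:2 pp3:2
Op 2: write(P1, v3, 137). refcount(pp3)=2>1 -> COPY to pp4. 5 ppages; refcounts: pp0:2 pp1:2 pp2:2 pp3:1 pp4:1
Op 3: write(P0, v1, 115). refcount(pp1)=2>1 -> COPY to pp5. 6 ppages; refcounts: pp0:2 pp1:1 pp2:2 pp3:1 pp4:1 pp5:1
Op 4: fork(P1) -> P2. 6 ppages; refcounts: pp0:3 pp1:2 pp2:3 pp3:1 pp4:2 pp5:1
Op 5: fork(P1) -> P3. 6 ppages; refcounts: pp0:4 pp1:3 pp2:4 pp3:1 pp4:3 pp5:1
Op 6: write(P3, v2, 113). refcount(pp2)=4>1 -> COPY to pp6. 7 ppages; refcounts: pp0:4 pp1:3 pp2:3 pp3:1 pp4:3 pp5:1 pp6:1
Op 7: write(P2, v0, 184). refcount(pp0)=4>1 -> COPY to pp7. 8 ppages; refcounts: pp0:3 pp1:3 pp2:3 pp3:1 pp4:3 pp5:1 pp6:1 pp7:1
Op 8: write(P1, v1, 175). refcount(pp1)=3>1 -> COPY to pp8. 9 ppages; refcounts: pp0:3 pp1:2 pp2:3 pp3:1 pp4:3 pp5:1 pp6:1 pp7:1 pp8:1
Op 9: read(P3, v2) -> 113. No state change.

Answer: 3 2 3 1 3 1 1 1 1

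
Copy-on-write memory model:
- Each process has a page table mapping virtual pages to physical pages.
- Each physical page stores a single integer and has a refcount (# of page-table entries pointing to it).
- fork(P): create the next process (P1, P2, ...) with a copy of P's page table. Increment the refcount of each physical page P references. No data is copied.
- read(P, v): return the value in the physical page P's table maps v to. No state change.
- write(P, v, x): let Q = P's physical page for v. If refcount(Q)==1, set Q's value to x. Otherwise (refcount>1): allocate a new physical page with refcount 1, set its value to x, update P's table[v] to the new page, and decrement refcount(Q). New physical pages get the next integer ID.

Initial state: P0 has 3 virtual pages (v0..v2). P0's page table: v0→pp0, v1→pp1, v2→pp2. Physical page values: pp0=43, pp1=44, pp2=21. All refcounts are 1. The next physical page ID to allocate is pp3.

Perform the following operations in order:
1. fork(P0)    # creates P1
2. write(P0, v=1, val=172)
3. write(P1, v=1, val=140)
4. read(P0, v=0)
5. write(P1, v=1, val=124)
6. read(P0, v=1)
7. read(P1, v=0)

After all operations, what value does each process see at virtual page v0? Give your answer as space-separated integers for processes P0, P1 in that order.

Op 1: fork(P0) -> P1. 3 ppages; refcounts: pp0:2 pp1:2 pp2:2
Op 2: write(P0, v1, 172). refcount(pp1)=2>1 -> COPY to pp3. 4 ppages; refcounts: pp0:2 pp1:1 pp2:2 pp3:1
Op 3: write(P1, v1, 140). refcount(pp1)=1 -> write in place. 4 ppages; refcounts: pp0:2 pp1:1 pp2:2 pp3:1
Op 4: read(P0, v0) -> 43. No state change.
Op 5: write(P1, v1, 124). refcount(pp1)=1 -> write in place. 4 ppages; refcounts: pp0:2 pp1:1 pp2:2 pp3:1
Op 6: read(P0, v1) -> 172. No state change.
Op 7: read(P1, v0) -> 43. No state change.
P0: v0 -> pp0 = 43
P1: v0 -> pp0 = 43

Answer: 43 43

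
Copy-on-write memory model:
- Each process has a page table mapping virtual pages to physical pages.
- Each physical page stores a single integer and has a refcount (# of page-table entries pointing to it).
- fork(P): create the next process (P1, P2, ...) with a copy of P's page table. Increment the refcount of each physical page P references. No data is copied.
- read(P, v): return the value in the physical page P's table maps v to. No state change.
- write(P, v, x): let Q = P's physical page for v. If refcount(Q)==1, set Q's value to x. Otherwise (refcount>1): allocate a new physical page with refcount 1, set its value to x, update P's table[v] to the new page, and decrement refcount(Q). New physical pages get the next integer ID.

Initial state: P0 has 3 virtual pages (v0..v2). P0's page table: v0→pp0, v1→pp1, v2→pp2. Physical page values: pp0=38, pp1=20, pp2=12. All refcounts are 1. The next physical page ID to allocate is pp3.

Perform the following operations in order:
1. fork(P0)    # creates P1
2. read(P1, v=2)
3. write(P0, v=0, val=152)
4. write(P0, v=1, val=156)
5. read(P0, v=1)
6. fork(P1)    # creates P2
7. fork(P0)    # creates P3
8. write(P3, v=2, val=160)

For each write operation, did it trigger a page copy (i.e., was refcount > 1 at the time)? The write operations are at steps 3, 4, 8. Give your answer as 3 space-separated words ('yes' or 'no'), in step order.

Op 1: fork(P0) -> P1. 3 ppages; refcounts: pp0:2 pp1:2 pp2:2
Op 2: read(P1, v2) -> 12. No state change.
Op 3: write(P0, v0, 152). refcount(pp0)=2>1 -> COPY to pp3. 4 ppages; refcounts: pp0:1 pp1:2 pp2:2 pp3:1
Op 4: write(P0, v1, 156). refcount(pp1)=2>1 -> COPY to pp4. 5 ppages; refcounts: pp0:1 pp1:1 pp2:2 pp3:1 pp4:1
Op 5: read(P0, v1) -> 156. No state change.
Op 6: fork(P1) -> P2. 5 ppages; refcounts: pp0:2 pp1:2 pp2:3 pp3:1 pp4:1
Op 7: fork(P0) -> P3. 5 ppages; refcounts: pp0:2 pp1:2 pp2:4 pp3:2 pp4:2
Op 8: write(P3, v2, 160). refcount(pp2)=4>1 -> COPY to pp5. 6 ppages; refcounts: pp0:2 pp1:2 pp2:3 pp3:2 pp4:2 pp5:1

yes yes yes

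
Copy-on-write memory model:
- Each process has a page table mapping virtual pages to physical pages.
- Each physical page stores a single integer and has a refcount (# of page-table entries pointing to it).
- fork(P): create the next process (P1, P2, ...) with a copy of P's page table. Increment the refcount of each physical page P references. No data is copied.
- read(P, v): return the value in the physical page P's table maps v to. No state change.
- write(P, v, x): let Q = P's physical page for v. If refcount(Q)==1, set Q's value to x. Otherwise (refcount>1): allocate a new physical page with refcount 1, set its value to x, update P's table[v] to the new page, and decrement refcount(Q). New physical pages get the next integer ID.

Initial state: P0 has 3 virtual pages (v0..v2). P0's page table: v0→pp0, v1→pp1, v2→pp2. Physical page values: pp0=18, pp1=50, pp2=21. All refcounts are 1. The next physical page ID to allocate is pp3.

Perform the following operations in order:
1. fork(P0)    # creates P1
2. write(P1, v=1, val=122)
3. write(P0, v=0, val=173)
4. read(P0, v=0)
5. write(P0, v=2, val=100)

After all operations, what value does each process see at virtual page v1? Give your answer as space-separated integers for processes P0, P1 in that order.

Answer: 50 122

Derivation:
Op 1: fork(P0) -> P1. 3 ppages; refcounts: pp0:2 pp1:2 pp2:2
Op 2: write(P1, v1, 122). refcount(pp1)=2>1 -> COPY to pp3. 4 ppages; refcounts: pp0:2 pp1:1 pp2:2 pp3:1
Op 3: write(P0, v0, 173). refcount(pp0)=2>1 -> COPY to pp4. 5 ppages; refcounts: pp0:1 pp1:1 pp2:2 pp3:1 pp4:1
Op 4: read(P0, v0) -> 173. No state change.
Op 5: write(P0, v2, 100). refcount(pp2)=2>1 -> COPY to pp5. 6 ppages; refcounts: pp0:1 pp1:1 pp2:1 pp3:1 pp4:1 pp5:1
P0: v1 -> pp1 = 50
P1: v1 -> pp3 = 122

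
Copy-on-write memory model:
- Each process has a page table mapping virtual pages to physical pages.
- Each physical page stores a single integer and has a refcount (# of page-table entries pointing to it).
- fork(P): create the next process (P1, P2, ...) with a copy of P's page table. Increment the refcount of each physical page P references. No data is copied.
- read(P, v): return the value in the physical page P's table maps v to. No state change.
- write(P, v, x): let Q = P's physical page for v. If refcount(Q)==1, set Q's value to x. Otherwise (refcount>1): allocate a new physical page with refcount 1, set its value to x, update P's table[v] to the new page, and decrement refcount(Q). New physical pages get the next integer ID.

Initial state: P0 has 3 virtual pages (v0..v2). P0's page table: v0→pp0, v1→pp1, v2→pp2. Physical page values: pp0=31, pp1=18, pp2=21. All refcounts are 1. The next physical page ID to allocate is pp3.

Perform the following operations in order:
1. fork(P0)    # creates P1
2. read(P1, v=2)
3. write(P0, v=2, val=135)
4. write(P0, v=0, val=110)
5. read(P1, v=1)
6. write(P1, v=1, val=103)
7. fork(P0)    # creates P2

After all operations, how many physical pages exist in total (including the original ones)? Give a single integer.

Op 1: fork(P0) -> P1. 3 ppages; refcounts: pp0:2 pp1:2 pp2:2
Op 2: read(P1, v2) -> 21. No state change.
Op 3: write(P0, v2, 135). refcount(pp2)=2>1 -> COPY to pp3. 4 ppages; refcounts: pp0:2 pp1:2 pp2:1 pp3:1
Op 4: write(P0, v0, 110). refcount(pp0)=2>1 -> COPY to pp4. 5 ppages; refcounts: pp0:1 pp1:2 pp2:1 pp3:1 pp4:1
Op 5: read(P1, v1) -> 18. No state change.
Op 6: write(P1, v1, 103). refcount(pp1)=2>1 -> COPY to pp5. 6 ppages; refcounts: pp0:1 pp1:1 pp2:1 pp3:1 pp4:1 pp5:1
Op 7: fork(P0) -> P2. 6 ppages; refcounts: pp0:1 pp1:2 pp2:1 pp3:2 pp4:2 pp5:1

Answer: 6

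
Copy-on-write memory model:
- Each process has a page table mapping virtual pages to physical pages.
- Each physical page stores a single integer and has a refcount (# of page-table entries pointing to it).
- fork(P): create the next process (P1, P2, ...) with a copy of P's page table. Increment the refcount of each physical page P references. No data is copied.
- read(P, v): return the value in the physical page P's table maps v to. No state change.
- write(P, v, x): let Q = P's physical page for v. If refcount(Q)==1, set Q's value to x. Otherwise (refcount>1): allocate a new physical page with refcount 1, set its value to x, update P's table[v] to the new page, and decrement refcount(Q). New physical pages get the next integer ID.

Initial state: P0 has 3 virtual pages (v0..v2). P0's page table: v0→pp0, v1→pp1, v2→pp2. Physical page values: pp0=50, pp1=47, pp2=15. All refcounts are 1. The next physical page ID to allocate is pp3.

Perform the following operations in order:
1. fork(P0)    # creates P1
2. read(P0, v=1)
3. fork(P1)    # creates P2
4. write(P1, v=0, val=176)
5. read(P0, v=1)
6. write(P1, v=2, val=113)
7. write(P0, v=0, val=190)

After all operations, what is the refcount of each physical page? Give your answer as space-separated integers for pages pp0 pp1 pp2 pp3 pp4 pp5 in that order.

Answer: 1 3 2 1 1 1

Derivation:
Op 1: fork(P0) -> P1. 3 ppages; refcounts: pp0:2 pp1:2 pp2:2
Op 2: read(P0, v1) -> 47. No state change.
Op 3: fork(P1) -> P2. 3 ppages; refcounts: pp0:3 pp1:3 pp2:3
Op 4: write(P1, v0, 176). refcount(pp0)=3>1 -> COPY to pp3. 4 ppages; refcounts: pp0:2 pp1:3 pp2:3 pp3:1
Op 5: read(P0, v1) -> 47. No state change.
Op 6: write(P1, v2, 113). refcount(pp2)=3>1 -> COPY to pp4. 5 ppages; refcounts: pp0:2 pp1:3 pp2:2 pp3:1 pp4:1
Op 7: write(P0, v0, 190). refcount(pp0)=2>1 -> COPY to pp5. 6 ppages; refcounts: pp0:1 pp1:3 pp2:2 pp3:1 pp4:1 pp5:1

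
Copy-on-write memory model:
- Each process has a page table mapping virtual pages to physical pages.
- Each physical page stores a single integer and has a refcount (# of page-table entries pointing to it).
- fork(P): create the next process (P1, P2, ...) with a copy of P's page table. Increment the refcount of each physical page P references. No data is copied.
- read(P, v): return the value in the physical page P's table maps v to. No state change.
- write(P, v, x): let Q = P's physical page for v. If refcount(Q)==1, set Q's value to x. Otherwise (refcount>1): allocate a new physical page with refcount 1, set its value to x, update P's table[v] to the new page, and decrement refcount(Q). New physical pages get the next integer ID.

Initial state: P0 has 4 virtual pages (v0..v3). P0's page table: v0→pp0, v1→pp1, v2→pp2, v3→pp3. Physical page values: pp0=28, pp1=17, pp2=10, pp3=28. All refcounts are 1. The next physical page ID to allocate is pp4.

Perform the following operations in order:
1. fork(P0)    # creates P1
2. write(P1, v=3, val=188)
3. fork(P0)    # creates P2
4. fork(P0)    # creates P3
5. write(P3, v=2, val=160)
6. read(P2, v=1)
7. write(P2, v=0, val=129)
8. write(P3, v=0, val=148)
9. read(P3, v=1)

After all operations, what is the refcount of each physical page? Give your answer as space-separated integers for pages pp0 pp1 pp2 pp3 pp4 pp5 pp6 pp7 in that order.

Op 1: fork(P0) -> P1. 4 ppages; refcounts: pp0:2 pp1:2 pp2:2 pp3:2
Op 2: write(P1, v3, 188). refcount(pp3)=2>1 -> COPY to pp4. 5 ppages; refcounts: pp0:2 pp1:2 pp2:2 pp3:1 pp4:1
Op 3: fork(P0) -> P2. 5 ppages; refcounts: pp0:3 pp1:3 pp2:3 pp3:2 pp4:1
Op 4: fork(P0) -> P3. 5 ppages; refcounts: pp0:4 pp1:4 pp2:4 pp3:3 pp4:1
Op 5: write(P3, v2, 160). refcount(pp2)=4>1 -> COPY to pp5. 6 ppages; refcounts: pp0:4 pp1:4 pp2:3 pp3:3 pp4:1 pp5:1
Op 6: read(P2, v1) -> 17. No state change.
Op 7: write(P2, v0, 129). refcount(pp0)=4>1 -> COPY to pp6. 7 ppages; refcounts: pp0:3 pp1:4 pp2:3 pp3:3 pp4:1 pp5:1 pp6:1
Op 8: write(P3, v0, 148). refcount(pp0)=3>1 -> COPY to pp7. 8 ppages; refcounts: pp0:2 pp1:4 pp2:3 pp3:3 pp4:1 pp5:1 pp6:1 pp7:1
Op 9: read(P3, v1) -> 17. No state change.

Answer: 2 4 3 3 1 1 1 1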